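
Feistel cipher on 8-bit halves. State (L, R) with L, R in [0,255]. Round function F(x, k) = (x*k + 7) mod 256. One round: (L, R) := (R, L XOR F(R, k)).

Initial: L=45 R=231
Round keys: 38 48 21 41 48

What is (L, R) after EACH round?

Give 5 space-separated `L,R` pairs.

Answer: 231,124 124,160 160,91 91,58 58,188

Derivation:
Round 1 (k=38): L=231 R=124
Round 2 (k=48): L=124 R=160
Round 3 (k=21): L=160 R=91
Round 4 (k=41): L=91 R=58
Round 5 (k=48): L=58 R=188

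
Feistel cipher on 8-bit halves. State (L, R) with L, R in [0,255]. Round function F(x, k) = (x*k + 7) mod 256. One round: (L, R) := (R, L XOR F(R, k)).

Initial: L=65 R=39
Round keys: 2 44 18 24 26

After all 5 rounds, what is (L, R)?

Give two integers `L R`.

Answer: 159 158

Derivation:
Round 1 (k=2): L=39 R=20
Round 2 (k=44): L=20 R=80
Round 3 (k=18): L=80 R=179
Round 4 (k=24): L=179 R=159
Round 5 (k=26): L=159 R=158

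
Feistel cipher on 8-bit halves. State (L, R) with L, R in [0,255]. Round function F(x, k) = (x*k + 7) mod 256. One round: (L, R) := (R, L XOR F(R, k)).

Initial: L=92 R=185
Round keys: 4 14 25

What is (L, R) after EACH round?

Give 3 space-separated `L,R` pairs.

Round 1 (k=4): L=185 R=183
Round 2 (k=14): L=183 R=176
Round 3 (k=25): L=176 R=128

Answer: 185,183 183,176 176,128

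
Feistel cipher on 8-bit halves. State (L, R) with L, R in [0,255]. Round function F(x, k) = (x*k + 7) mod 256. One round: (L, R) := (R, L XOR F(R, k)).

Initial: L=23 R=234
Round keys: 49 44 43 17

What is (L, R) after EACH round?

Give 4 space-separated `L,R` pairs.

Answer: 234,198 198,229 229,184 184,218

Derivation:
Round 1 (k=49): L=234 R=198
Round 2 (k=44): L=198 R=229
Round 3 (k=43): L=229 R=184
Round 4 (k=17): L=184 R=218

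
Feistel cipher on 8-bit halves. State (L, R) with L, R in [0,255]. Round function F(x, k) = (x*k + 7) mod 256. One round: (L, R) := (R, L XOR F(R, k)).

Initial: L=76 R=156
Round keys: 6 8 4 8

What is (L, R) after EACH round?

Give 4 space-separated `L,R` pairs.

Answer: 156,227 227,131 131,240 240,4

Derivation:
Round 1 (k=6): L=156 R=227
Round 2 (k=8): L=227 R=131
Round 3 (k=4): L=131 R=240
Round 4 (k=8): L=240 R=4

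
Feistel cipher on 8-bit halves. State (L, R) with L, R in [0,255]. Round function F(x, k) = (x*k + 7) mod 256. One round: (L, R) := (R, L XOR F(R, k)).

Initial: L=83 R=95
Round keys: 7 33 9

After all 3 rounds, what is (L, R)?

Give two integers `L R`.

Round 1 (k=7): L=95 R=243
Round 2 (k=33): L=243 R=5
Round 3 (k=9): L=5 R=199

Answer: 5 199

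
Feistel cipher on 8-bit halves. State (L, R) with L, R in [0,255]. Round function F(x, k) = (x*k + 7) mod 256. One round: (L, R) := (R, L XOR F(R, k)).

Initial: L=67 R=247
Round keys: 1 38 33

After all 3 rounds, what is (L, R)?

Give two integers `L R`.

Round 1 (k=1): L=247 R=189
Round 2 (k=38): L=189 R=226
Round 3 (k=33): L=226 R=148

Answer: 226 148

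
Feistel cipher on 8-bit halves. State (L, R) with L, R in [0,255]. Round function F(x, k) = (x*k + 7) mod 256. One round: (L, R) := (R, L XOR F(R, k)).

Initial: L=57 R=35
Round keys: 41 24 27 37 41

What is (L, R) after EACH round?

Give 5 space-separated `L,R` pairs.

Answer: 35,155 155,172 172,176 176,219 219,170

Derivation:
Round 1 (k=41): L=35 R=155
Round 2 (k=24): L=155 R=172
Round 3 (k=27): L=172 R=176
Round 4 (k=37): L=176 R=219
Round 5 (k=41): L=219 R=170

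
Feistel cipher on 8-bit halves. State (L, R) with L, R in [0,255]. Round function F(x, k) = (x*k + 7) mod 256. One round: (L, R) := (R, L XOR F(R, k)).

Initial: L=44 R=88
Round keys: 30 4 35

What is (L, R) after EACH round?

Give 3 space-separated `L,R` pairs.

Answer: 88,123 123,171 171,19

Derivation:
Round 1 (k=30): L=88 R=123
Round 2 (k=4): L=123 R=171
Round 3 (k=35): L=171 R=19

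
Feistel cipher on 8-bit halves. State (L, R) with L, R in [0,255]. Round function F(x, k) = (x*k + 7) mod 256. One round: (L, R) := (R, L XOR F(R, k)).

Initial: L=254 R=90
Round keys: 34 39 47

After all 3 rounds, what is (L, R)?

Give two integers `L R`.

Answer: 144 114

Derivation:
Round 1 (k=34): L=90 R=5
Round 2 (k=39): L=5 R=144
Round 3 (k=47): L=144 R=114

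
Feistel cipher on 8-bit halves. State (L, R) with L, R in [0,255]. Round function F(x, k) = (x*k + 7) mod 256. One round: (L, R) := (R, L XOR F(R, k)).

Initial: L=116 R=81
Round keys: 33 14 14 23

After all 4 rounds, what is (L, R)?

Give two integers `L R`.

Round 1 (k=33): L=81 R=12
Round 2 (k=14): L=12 R=254
Round 3 (k=14): L=254 R=231
Round 4 (k=23): L=231 R=54

Answer: 231 54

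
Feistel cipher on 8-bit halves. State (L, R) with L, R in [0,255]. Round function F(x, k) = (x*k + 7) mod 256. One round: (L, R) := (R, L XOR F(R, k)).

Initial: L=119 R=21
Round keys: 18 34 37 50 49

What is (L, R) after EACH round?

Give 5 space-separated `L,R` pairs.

Round 1 (k=18): L=21 R=246
Round 2 (k=34): L=246 R=166
Round 3 (k=37): L=166 R=243
Round 4 (k=50): L=243 R=219
Round 5 (k=49): L=219 R=1

Answer: 21,246 246,166 166,243 243,219 219,1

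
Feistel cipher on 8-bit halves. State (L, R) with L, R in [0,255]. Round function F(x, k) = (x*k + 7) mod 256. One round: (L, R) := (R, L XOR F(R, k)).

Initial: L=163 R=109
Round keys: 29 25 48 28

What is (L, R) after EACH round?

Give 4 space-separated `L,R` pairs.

Round 1 (k=29): L=109 R=195
Round 2 (k=25): L=195 R=127
Round 3 (k=48): L=127 R=20
Round 4 (k=28): L=20 R=72

Answer: 109,195 195,127 127,20 20,72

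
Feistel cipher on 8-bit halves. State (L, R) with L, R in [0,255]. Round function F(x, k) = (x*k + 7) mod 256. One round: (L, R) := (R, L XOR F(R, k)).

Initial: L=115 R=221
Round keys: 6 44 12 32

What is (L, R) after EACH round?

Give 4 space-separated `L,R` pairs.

Round 1 (k=6): L=221 R=70
Round 2 (k=44): L=70 R=210
Round 3 (k=12): L=210 R=153
Round 4 (k=32): L=153 R=245

Answer: 221,70 70,210 210,153 153,245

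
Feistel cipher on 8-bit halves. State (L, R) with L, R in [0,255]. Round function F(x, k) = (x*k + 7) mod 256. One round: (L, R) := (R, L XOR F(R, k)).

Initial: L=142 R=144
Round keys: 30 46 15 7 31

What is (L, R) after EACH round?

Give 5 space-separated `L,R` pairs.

Round 1 (k=30): L=144 R=105
Round 2 (k=46): L=105 R=117
Round 3 (k=15): L=117 R=139
Round 4 (k=7): L=139 R=161
Round 5 (k=31): L=161 R=13

Answer: 144,105 105,117 117,139 139,161 161,13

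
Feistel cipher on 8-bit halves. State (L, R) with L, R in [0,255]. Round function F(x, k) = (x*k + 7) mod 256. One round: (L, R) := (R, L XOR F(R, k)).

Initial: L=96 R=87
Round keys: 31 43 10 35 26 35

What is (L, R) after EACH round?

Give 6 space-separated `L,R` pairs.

Answer: 87,240 240,0 0,247 247,204 204,72 72,19

Derivation:
Round 1 (k=31): L=87 R=240
Round 2 (k=43): L=240 R=0
Round 3 (k=10): L=0 R=247
Round 4 (k=35): L=247 R=204
Round 5 (k=26): L=204 R=72
Round 6 (k=35): L=72 R=19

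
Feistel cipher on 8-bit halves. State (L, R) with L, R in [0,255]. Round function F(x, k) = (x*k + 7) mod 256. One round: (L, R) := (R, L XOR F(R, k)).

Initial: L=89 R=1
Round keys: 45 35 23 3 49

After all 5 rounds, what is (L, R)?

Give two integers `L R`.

Round 1 (k=45): L=1 R=109
Round 2 (k=35): L=109 R=239
Round 3 (k=23): L=239 R=237
Round 4 (k=3): L=237 R=33
Round 5 (k=49): L=33 R=181

Answer: 33 181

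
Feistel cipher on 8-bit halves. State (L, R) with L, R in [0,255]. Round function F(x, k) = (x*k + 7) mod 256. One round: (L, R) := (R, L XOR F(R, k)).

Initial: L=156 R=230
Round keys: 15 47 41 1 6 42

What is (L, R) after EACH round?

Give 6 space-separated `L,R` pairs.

Round 1 (k=15): L=230 R=29
Round 2 (k=47): L=29 R=188
Round 3 (k=41): L=188 R=62
Round 4 (k=1): L=62 R=249
Round 5 (k=6): L=249 R=227
Round 6 (k=42): L=227 R=188

Answer: 230,29 29,188 188,62 62,249 249,227 227,188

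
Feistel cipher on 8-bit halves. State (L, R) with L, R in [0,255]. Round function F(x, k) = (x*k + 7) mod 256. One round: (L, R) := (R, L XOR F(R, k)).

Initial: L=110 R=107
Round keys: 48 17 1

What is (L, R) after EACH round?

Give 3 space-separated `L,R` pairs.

Round 1 (k=48): L=107 R=121
Round 2 (k=17): L=121 R=123
Round 3 (k=1): L=123 R=251

Answer: 107,121 121,123 123,251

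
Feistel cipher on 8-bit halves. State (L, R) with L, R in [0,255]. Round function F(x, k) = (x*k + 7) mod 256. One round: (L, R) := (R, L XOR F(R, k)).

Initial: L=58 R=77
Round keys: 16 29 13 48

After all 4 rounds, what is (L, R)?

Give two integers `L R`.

Round 1 (k=16): L=77 R=237
Round 2 (k=29): L=237 R=173
Round 3 (k=13): L=173 R=61
Round 4 (k=48): L=61 R=218

Answer: 61 218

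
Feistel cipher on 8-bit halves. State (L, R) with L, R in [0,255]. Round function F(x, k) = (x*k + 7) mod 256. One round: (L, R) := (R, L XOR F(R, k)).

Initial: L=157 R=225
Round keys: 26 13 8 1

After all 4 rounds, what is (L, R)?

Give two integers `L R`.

Round 1 (k=26): L=225 R=124
Round 2 (k=13): L=124 R=178
Round 3 (k=8): L=178 R=235
Round 4 (k=1): L=235 R=64

Answer: 235 64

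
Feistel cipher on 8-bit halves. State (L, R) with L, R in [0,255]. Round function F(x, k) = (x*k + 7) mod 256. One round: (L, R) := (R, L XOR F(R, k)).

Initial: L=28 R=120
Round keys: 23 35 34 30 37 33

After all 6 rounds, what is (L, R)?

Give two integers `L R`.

Answer: 78 50

Derivation:
Round 1 (k=23): L=120 R=211
Round 2 (k=35): L=211 R=152
Round 3 (k=34): L=152 R=228
Round 4 (k=30): L=228 R=39
Round 5 (k=37): L=39 R=78
Round 6 (k=33): L=78 R=50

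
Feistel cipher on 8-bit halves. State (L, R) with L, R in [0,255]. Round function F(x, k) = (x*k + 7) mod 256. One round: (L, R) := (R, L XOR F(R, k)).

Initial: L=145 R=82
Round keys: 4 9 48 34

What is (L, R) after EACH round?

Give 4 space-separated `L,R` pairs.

Answer: 82,222 222,135 135,137 137,190

Derivation:
Round 1 (k=4): L=82 R=222
Round 2 (k=9): L=222 R=135
Round 3 (k=48): L=135 R=137
Round 4 (k=34): L=137 R=190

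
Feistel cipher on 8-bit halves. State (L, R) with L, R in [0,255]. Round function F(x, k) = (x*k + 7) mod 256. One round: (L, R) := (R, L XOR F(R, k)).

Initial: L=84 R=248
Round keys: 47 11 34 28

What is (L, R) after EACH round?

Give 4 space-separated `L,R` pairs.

Answer: 248,219 219,136 136,204 204,223

Derivation:
Round 1 (k=47): L=248 R=219
Round 2 (k=11): L=219 R=136
Round 3 (k=34): L=136 R=204
Round 4 (k=28): L=204 R=223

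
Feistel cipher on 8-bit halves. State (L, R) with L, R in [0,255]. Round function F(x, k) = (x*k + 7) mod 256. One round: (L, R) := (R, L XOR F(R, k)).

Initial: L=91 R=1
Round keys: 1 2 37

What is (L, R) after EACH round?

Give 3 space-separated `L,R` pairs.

Answer: 1,83 83,172 172,176

Derivation:
Round 1 (k=1): L=1 R=83
Round 2 (k=2): L=83 R=172
Round 3 (k=37): L=172 R=176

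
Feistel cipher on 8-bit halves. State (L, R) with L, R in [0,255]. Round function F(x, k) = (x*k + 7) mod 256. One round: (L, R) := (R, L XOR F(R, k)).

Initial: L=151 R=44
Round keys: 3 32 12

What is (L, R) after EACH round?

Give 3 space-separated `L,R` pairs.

Answer: 44,28 28,171 171,23

Derivation:
Round 1 (k=3): L=44 R=28
Round 2 (k=32): L=28 R=171
Round 3 (k=12): L=171 R=23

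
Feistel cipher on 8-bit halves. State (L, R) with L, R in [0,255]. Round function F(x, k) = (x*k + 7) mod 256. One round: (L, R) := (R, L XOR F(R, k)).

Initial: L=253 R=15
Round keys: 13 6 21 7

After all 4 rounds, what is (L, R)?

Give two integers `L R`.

Round 1 (k=13): L=15 R=55
Round 2 (k=6): L=55 R=94
Round 3 (k=21): L=94 R=138
Round 4 (k=7): L=138 R=147

Answer: 138 147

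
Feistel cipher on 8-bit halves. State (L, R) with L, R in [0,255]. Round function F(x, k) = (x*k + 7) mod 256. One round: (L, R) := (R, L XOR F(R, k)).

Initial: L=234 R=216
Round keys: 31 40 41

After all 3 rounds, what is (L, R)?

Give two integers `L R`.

Answer: 23 115

Derivation:
Round 1 (k=31): L=216 R=197
Round 2 (k=40): L=197 R=23
Round 3 (k=41): L=23 R=115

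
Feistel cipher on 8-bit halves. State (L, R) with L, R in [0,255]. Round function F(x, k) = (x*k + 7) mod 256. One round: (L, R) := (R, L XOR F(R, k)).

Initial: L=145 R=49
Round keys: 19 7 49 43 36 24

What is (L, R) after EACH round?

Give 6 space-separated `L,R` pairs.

Answer: 49,59 59,149 149,183 183,81 81,220 220,246

Derivation:
Round 1 (k=19): L=49 R=59
Round 2 (k=7): L=59 R=149
Round 3 (k=49): L=149 R=183
Round 4 (k=43): L=183 R=81
Round 5 (k=36): L=81 R=220
Round 6 (k=24): L=220 R=246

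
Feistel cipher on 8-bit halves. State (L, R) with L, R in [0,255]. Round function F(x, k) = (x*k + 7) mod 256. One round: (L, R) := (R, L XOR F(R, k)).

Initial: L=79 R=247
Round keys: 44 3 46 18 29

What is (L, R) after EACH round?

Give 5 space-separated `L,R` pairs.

Answer: 247,52 52,84 84,43 43,89 89,55

Derivation:
Round 1 (k=44): L=247 R=52
Round 2 (k=3): L=52 R=84
Round 3 (k=46): L=84 R=43
Round 4 (k=18): L=43 R=89
Round 5 (k=29): L=89 R=55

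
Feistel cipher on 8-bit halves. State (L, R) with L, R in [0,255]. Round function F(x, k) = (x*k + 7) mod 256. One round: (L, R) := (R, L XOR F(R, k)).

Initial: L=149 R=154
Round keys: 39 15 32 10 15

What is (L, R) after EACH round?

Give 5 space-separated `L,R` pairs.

Round 1 (k=39): L=154 R=232
Round 2 (k=15): L=232 R=5
Round 3 (k=32): L=5 R=79
Round 4 (k=10): L=79 R=24
Round 5 (k=15): L=24 R=32

Answer: 154,232 232,5 5,79 79,24 24,32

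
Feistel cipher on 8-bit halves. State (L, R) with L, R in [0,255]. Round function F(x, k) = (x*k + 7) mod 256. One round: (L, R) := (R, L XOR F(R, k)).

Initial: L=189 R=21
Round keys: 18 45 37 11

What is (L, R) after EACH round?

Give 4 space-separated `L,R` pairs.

Round 1 (k=18): L=21 R=60
Round 2 (k=45): L=60 R=134
Round 3 (k=37): L=134 R=89
Round 4 (k=11): L=89 R=92

Answer: 21,60 60,134 134,89 89,92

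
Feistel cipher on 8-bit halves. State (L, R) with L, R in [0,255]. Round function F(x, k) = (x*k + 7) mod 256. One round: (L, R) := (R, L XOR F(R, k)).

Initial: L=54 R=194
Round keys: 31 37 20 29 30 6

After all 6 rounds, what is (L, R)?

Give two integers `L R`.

Round 1 (k=31): L=194 R=179
Round 2 (k=37): L=179 R=36
Round 3 (k=20): L=36 R=100
Round 4 (k=29): L=100 R=127
Round 5 (k=30): L=127 R=141
Round 6 (k=6): L=141 R=42

Answer: 141 42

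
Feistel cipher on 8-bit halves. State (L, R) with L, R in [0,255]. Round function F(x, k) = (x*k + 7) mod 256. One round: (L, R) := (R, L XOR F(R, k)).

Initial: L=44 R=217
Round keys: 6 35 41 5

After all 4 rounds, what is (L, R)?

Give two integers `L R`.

Round 1 (k=6): L=217 R=49
Round 2 (k=35): L=49 R=99
Round 3 (k=41): L=99 R=211
Round 4 (k=5): L=211 R=69

Answer: 211 69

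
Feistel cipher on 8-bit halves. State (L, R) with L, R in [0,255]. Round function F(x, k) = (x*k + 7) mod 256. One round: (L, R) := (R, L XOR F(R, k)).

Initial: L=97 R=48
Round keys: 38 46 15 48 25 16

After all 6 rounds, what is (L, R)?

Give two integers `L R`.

Round 1 (k=38): L=48 R=70
Round 2 (k=46): L=70 R=171
Round 3 (k=15): L=171 R=74
Round 4 (k=48): L=74 R=76
Round 5 (k=25): L=76 R=57
Round 6 (k=16): L=57 R=219

Answer: 57 219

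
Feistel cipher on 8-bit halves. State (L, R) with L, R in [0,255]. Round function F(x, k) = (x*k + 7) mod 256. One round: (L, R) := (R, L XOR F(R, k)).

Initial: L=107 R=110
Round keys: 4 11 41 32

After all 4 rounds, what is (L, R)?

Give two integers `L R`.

Round 1 (k=4): L=110 R=212
Round 2 (k=11): L=212 R=77
Round 3 (k=41): L=77 R=136
Round 4 (k=32): L=136 R=74

Answer: 136 74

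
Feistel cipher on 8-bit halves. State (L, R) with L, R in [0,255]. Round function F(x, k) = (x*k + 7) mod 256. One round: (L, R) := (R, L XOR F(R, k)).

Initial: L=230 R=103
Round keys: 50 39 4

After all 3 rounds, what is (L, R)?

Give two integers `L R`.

Answer: 219 176

Derivation:
Round 1 (k=50): L=103 R=195
Round 2 (k=39): L=195 R=219
Round 3 (k=4): L=219 R=176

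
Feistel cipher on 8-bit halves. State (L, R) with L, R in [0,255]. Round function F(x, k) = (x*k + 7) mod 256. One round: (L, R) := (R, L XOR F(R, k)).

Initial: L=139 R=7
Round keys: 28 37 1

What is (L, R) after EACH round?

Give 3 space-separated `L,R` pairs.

Round 1 (k=28): L=7 R=64
Round 2 (k=37): L=64 R=64
Round 3 (k=1): L=64 R=7

Answer: 7,64 64,64 64,7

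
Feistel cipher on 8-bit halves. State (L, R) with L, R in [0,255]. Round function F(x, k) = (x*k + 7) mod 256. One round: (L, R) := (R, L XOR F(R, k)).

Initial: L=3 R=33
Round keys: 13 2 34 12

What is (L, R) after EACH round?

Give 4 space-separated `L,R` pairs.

Answer: 33,183 183,84 84,152 152,115

Derivation:
Round 1 (k=13): L=33 R=183
Round 2 (k=2): L=183 R=84
Round 3 (k=34): L=84 R=152
Round 4 (k=12): L=152 R=115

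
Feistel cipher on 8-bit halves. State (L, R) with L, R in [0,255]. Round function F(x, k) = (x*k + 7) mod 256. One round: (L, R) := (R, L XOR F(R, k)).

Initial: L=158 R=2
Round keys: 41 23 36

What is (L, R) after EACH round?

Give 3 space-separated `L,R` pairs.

Answer: 2,199 199,234 234,40

Derivation:
Round 1 (k=41): L=2 R=199
Round 2 (k=23): L=199 R=234
Round 3 (k=36): L=234 R=40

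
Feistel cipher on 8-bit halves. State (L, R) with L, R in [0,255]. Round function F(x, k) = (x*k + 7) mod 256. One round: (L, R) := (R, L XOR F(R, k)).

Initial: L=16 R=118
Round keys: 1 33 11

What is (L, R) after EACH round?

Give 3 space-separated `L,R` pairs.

Answer: 118,109 109,98 98,80

Derivation:
Round 1 (k=1): L=118 R=109
Round 2 (k=33): L=109 R=98
Round 3 (k=11): L=98 R=80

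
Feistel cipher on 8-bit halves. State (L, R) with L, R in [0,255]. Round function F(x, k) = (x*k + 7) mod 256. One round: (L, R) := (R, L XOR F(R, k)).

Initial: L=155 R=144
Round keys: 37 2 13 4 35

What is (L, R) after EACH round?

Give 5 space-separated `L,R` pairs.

Round 1 (k=37): L=144 R=76
Round 2 (k=2): L=76 R=15
Round 3 (k=13): L=15 R=134
Round 4 (k=4): L=134 R=16
Round 5 (k=35): L=16 R=177

Answer: 144,76 76,15 15,134 134,16 16,177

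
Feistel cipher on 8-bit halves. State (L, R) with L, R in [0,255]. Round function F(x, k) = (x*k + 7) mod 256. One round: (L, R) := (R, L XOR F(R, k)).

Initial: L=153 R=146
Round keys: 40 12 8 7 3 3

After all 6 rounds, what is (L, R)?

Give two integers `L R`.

Round 1 (k=40): L=146 R=78
Round 2 (k=12): L=78 R=61
Round 3 (k=8): L=61 R=161
Round 4 (k=7): L=161 R=83
Round 5 (k=3): L=83 R=161
Round 6 (k=3): L=161 R=185

Answer: 161 185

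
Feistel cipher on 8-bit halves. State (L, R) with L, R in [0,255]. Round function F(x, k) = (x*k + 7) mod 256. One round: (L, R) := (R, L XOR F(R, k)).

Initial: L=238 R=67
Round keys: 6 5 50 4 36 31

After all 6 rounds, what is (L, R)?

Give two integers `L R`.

Answer: 193 0

Derivation:
Round 1 (k=6): L=67 R=119
Round 2 (k=5): L=119 R=25
Round 3 (k=50): L=25 R=158
Round 4 (k=4): L=158 R=102
Round 5 (k=36): L=102 R=193
Round 6 (k=31): L=193 R=0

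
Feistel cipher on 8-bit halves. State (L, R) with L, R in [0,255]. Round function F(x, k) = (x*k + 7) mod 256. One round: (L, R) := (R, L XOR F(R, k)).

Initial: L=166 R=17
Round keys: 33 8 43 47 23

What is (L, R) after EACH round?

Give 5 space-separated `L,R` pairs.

Answer: 17,158 158,230 230,55 55,198 198,230

Derivation:
Round 1 (k=33): L=17 R=158
Round 2 (k=8): L=158 R=230
Round 3 (k=43): L=230 R=55
Round 4 (k=47): L=55 R=198
Round 5 (k=23): L=198 R=230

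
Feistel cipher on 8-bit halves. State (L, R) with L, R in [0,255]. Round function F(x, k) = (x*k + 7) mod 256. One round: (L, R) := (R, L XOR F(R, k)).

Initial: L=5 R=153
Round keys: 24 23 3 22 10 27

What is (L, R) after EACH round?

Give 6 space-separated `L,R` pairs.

Answer: 153,90 90,132 132,201 201,201 201,40 40,246

Derivation:
Round 1 (k=24): L=153 R=90
Round 2 (k=23): L=90 R=132
Round 3 (k=3): L=132 R=201
Round 4 (k=22): L=201 R=201
Round 5 (k=10): L=201 R=40
Round 6 (k=27): L=40 R=246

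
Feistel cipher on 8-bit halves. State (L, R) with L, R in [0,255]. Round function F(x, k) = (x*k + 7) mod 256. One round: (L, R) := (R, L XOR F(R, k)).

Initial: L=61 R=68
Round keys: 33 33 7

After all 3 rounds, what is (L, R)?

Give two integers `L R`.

Round 1 (k=33): L=68 R=246
Round 2 (k=33): L=246 R=249
Round 3 (k=7): L=249 R=32

Answer: 249 32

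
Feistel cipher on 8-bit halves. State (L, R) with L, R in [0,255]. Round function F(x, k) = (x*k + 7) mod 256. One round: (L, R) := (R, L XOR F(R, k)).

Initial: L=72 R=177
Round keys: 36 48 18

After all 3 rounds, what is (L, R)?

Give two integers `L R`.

Round 1 (k=36): L=177 R=163
Round 2 (k=48): L=163 R=38
Round 3 (k=18): L=38 R=16

Answer: 38 16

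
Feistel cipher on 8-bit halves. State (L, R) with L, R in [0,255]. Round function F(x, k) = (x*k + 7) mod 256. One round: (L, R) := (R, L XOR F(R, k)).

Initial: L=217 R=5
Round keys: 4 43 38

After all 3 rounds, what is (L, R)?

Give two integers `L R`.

Answer: 152 85

Derivation:
Round 1 (k=4): L=5 R=194
Round 2 (k=43): L=194 R=152
Round 3 (k=38): L=152 R=85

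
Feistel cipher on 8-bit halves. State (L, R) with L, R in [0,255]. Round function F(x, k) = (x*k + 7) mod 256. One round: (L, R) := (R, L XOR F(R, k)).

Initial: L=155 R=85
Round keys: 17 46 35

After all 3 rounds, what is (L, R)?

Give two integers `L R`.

Answer: 188 140

Derivation:
Round 1 (k=17): L=85 R=55
Round 2 (k=46): L=55 R=188
Round 3 (k=35): L=188 R=140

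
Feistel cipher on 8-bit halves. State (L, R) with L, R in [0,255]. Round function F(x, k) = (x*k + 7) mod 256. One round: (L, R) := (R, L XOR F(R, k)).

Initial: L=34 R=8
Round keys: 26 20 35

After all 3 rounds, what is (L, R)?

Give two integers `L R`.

Round 1 (k=26): L=8 R=245
Round 2 (k=20): L=245 R=35
Round 3 (k=35): L=35 R=37

Answer: 35 37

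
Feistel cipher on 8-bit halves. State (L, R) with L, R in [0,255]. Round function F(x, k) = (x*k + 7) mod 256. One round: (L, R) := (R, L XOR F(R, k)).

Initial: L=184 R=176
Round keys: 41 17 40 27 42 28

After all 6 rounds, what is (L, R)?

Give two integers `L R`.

Answer: 217 218

Derivation:
Round 1 (k=41): L=176 R=143
Round 2 (k=17): L=143 R=54
Round 3 (k=40): L=54 R=248
Round 4 (k=27): L=248 R=25
Round 5 (k=42): L=25 R=217
Round 6 (k=28): L=217 R=218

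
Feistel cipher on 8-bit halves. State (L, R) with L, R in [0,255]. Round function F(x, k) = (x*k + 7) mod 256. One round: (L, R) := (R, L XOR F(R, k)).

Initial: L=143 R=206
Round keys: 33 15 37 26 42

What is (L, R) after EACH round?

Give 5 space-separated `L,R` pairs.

Round 1 (k=33): L=206 R=26
Round 2 (k=15): L=26 R=67
Round 3 (k=37): L=67 R=172
Round 4 (k=26): L=172 R=60
Round 5 (k=42): L=60 R=115

Answer: 206,26 26,67 67,172 172,60 60,115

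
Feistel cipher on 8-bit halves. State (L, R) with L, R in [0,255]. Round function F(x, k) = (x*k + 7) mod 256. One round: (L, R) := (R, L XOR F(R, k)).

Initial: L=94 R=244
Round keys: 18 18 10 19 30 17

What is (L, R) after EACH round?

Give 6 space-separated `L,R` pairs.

Answer: 244,113 113,13 13,248 248,98 98,123 123,80

Derivation:
Round 1 (k=18): L=244 R=113
Round 2 (k=18): L=113 R=13
Round 3 (k=10): L=13 R=248
Round 4 (k=19): L=248 R=98
Round 5 (k=30): L=98 R=123
Round 6 (k=17): L=123 R=80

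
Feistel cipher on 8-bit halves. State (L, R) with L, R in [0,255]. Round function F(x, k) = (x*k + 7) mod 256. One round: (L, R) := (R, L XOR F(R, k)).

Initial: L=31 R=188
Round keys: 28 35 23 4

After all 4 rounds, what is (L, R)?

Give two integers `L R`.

Answer: 164 180

Derivation:
Round 1 (k=28): L=188 R=136
Round 2 (k=35): L=136 R=35
Round 3 (k=23): L=35 R=164
Round 4 (k=4): L=164 R=180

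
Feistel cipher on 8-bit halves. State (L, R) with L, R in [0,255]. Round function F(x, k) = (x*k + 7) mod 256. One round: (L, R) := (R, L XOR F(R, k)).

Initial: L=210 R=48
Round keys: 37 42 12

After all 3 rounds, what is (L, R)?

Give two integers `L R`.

Round 1 (k=37): L=48 R=37
Round 2 (k=42): L=37 R=41
Round 3 (k=12): L=41 R=214

Answer: 41 214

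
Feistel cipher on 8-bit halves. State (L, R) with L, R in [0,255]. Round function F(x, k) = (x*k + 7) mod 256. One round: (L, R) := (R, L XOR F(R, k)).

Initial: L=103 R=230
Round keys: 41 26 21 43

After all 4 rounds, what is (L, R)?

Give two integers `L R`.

Answer: 162 48

Derivation:
Round 1 (k=41): L=230 R=186
Round 2 (k=26): L=186 R=13
Round 3 (k=21): L=13 R=162
Round 4 (k=43): L=162 R=48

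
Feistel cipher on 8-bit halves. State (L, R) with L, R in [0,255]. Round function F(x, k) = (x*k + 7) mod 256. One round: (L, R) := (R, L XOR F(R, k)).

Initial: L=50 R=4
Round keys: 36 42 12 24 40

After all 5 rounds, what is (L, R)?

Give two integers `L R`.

Answer: 138 81

Derivation:
Round 1 (k=36): L=4 R=165
Round 2 (k=42): L=165 R=29
Round 3 (k=12): L=29 R=198
Round 4 (k=24): L=198 R=138
Round 5 (k=40): L=138 R=81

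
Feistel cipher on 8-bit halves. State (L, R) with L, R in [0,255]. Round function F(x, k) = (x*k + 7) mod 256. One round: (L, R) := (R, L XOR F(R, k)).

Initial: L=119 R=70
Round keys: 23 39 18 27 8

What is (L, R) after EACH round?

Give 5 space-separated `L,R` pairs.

Round 1 (k=23): L=70 R=38
Round 2 (k=39): L=38 R=151
Round 3 (k=18): L=151 R=131
Round 4 (k=27): L=131 R=79
Round 5 (k=8): L=79 R=252

Answer: 70,38 38,151 151,131 131,79 79,252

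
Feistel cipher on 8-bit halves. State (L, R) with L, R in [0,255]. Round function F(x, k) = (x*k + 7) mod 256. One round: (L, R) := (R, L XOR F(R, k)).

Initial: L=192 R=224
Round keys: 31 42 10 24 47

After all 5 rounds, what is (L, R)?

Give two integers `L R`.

Answer: 90 227

Derivation:
Round 1 (k=31): L=224 R=231
Round 2 (k=42): L=231 R=13
Round 3 (k=10): L=13 R=110
Round 4 (k=24): L=110 R=90
Round 5 (k=47): L=90 R=227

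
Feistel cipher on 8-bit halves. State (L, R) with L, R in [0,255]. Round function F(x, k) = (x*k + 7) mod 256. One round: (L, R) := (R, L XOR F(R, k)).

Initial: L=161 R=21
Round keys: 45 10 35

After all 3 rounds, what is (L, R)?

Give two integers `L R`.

Answer: 20 218

Derivation:
Round 1 (k=45): L=21 R=25
Round 2 (k=10): L=25 R=20
Round 3 (k=35): L=20 R=218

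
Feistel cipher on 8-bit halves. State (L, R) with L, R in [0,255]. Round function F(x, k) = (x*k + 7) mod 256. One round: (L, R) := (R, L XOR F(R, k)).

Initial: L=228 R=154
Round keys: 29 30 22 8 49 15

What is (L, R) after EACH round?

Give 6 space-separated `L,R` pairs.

Answer: 154,157 157,247 247,220 220,16 16,203 203,252

Derivation:
Round 1 (k=29): L=154 R=157
Round 2 (k=30): L=157 R=247
Round 3 (k=22): L=247 R=220
Round 4 (k=8): L=220 R=16
Round 5 (k=49): L=16 R=203
Round 6 (k=15): L=203 R=252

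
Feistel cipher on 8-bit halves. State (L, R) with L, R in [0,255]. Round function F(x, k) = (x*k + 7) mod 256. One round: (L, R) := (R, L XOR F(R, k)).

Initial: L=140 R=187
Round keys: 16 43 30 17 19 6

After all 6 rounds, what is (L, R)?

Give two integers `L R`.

Round 1 (k=16): L=187 R=59
Round 2 (k=43): L=59 R=75
Round 3 (k=30): L=75 R=234
Round 4 (k=17): L=234 R=218
Round 5 (k=19): L=218 R=223
Round 6 (k=6): L=223 R=155

Answer: 223 155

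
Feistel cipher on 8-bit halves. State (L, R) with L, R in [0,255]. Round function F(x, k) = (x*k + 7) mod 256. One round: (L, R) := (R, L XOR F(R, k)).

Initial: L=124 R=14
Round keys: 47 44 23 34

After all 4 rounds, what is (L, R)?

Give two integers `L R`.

Answer: 55 56

Derivation:
Round 1 (k=47): L=14 R=229
Round 2 (k=44): L=229 R=109
Round 3 (k=23): L=109 R=55
Round 4 (k=34): L=55 R=56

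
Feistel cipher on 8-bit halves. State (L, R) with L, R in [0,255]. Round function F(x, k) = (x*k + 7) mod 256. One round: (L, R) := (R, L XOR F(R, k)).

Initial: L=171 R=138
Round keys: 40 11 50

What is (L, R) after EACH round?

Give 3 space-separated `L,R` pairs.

Answer: 138,60 60,17 17,101

Derivation:
Round 1 (k=40): L=138 R=60
Round 2 (k=11): L=60 R=17
Round 3 (k=50): L=17 R=101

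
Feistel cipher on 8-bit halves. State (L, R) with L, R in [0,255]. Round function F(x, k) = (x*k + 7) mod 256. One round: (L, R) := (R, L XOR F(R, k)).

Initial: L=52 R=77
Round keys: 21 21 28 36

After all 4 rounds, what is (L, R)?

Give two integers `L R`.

Round 1 (k=21): L=77 R=108
Round 2 (k=21): L=108 R=174
Round 3 (k=28): L=174 R=99
Round 4 (k=36): L=99 R=93

Answer: 99 93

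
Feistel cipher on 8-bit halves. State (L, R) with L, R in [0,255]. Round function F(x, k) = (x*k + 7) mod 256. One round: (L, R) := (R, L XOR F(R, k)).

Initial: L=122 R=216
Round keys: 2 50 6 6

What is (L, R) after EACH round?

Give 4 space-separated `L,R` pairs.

Round 1 (k=2): L=216 R=205
Round 2 (k=50): L=205 R=201
Round 3 (k=6): L=201 R=112
Round 4 (k=6): L=112 R=110

Answer: 216,205 205,201 201,112 112,110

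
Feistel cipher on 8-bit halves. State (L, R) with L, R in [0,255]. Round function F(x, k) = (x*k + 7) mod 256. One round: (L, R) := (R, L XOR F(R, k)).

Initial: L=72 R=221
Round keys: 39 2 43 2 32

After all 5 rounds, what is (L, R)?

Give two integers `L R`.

Round 1 (k=39): L=221 R=250
Round 2 (k=2): L=250 R=38
Round 3 (k=43): L=38 R=147
Round 4 (k=2): L=147 R=11
Round 5 (k=32): L=11 R=244

Answer: 11 244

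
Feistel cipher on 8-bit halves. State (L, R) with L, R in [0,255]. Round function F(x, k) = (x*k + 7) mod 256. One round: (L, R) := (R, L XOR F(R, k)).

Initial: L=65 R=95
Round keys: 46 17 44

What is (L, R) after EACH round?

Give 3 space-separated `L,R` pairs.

Round 1 (k=46): L=95 R=88
Round 2 (k=17): L=88 R=128
Round 3 (k=44): L=128 R=95

Answer: 95,88 88,128 128,95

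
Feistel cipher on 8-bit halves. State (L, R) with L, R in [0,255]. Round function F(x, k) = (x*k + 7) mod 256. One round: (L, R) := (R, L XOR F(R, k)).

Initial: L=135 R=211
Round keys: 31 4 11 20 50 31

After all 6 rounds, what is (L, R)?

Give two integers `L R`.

Answer: 17 1

Derivation:
Round 1 (k=31): L=211 R=19
Round 2 (k=4): L=19 R=128
Round 3 (k=11): L=128 R=148
Round 4 (k=20): L=148 R=23
Round 5 (k=50): L=23 R=17
Round 6 (k=31): L=17 R=1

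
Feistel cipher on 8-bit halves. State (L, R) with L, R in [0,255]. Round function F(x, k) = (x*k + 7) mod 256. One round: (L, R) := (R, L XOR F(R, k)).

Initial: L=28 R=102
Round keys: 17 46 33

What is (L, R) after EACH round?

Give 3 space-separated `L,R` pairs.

Answer: 102,209 209,243 243,139

Derivation:
Round 1 (k=17): L=102 R=209
Round 2 (k=46): L=209 R=243
Round 3 (k=33): L=243 R=139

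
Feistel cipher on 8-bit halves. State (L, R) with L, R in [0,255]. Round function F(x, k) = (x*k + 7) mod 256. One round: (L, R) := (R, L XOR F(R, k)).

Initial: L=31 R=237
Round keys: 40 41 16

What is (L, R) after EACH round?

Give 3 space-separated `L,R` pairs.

Answer: 237,16 16,122 122,183

Derivation:
Round 1 (k=40): L=237 R=16
Round 2 (k=41): L=16 R=122
Round 3 (k=16): L=122 R=183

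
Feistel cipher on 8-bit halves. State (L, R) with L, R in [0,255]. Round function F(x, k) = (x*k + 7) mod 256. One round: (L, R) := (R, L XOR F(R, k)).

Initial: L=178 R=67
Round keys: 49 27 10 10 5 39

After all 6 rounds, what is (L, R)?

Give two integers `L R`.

Round 1 (k=49): L=67 R=104
Round 2 (k=27): L=104 R=188
Round 3 (k=10): L=188 R=55
Round 4 (k=10): L=55 R=145
Round 5 (k=5): L=145 R=235
Round 6 (k=39): L=235 R=69

Answer: 235 69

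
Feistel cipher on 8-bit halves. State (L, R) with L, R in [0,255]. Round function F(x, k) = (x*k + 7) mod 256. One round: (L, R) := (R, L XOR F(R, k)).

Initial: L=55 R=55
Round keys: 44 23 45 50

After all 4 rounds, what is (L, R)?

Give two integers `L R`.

Round 1 (k=44): L=55 R=76
Round 2 (k=23): L=76 R=236
Round 3 (k=45): L=236 R=207
Round 4 (k=50): L=207 R=153

Answer: 207 153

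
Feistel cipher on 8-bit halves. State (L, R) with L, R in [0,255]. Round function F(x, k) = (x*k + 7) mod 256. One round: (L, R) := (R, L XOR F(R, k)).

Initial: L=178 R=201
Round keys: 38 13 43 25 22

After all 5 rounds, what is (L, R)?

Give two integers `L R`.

Answer: 21 18

Derivation:
Round 1 (k=38): L=201 R=111
Round 2 (k=13): L=111 R=99
Round 3 (k=43): L=99 R=199
Round 4 (k=25): L=199 R=21
Round 5 (k=22): L=21 R=18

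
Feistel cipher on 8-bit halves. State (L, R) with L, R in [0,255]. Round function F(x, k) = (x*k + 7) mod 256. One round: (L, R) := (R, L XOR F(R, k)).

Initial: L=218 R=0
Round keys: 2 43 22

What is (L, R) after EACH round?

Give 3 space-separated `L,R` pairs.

Round 1 (k=2): L=0 R=221
Round 2 (k=43): L=221 R=38
Round 3 (k=22): L=38 R=150

Answer: 0,221 221,38 38,150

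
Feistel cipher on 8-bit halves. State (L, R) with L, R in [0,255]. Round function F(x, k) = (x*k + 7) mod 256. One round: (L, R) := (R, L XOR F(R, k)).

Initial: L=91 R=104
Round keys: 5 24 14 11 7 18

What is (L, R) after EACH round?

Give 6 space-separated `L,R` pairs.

Answer: 104,84 84,143 143,141 141,153 153,187 187,180

Derivation:
Round 1 (k=5): L=104 R=84
Round 2 (k=24): L=84 R=143
Round 3 (k=14): L=143 R=141
Round 4 (k=11): L=141 R=153
Round 5 (k=7): L=153 R=187
Round 6 (k=18): L=187 R=180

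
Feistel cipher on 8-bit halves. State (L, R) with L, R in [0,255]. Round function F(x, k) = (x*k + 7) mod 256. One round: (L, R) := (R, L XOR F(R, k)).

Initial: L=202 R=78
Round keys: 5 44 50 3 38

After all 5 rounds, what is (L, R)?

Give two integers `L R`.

Answer: 140 105

Derivation:
Round 1 (k=5): L=78 R=71
Round 2 (k=44): L=71 R=117
Round 3 (k=50): L=117 R=166
Round 4 (k=3): L=166 R=140
Round 5 (k=38): L=140 R=105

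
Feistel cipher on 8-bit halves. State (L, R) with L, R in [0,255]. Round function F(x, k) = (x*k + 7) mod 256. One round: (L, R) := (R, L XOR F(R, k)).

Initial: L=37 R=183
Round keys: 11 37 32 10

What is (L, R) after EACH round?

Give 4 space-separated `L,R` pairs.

Answer: 183,193 193,91 91,166 166,216

Derivation:
Round 1 (k=11): L=183 R=193
Round 2 (k=37): L=193 R=91
Round 3 (k=32): L=91 R=166
Round 4 (k=10): L=166 R=216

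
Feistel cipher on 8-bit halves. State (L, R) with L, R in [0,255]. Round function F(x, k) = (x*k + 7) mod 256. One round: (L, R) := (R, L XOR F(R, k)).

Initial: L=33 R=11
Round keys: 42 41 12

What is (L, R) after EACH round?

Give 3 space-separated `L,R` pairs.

Answer: 11,244 244,16 16,51

Derivation:
Round 1 (k=42): L=11 R=244
Round 2 (k=41): L=244 R=16
Round 3 (k=12): L=16 R=51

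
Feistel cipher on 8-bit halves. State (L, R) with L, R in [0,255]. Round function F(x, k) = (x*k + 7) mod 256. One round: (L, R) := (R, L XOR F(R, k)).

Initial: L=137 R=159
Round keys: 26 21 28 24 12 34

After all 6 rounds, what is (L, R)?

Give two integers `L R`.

Round 1 (k=26): L=159 R=164
Round 2 (k=21): L=164 R=228
Round 3 (k=28): L=228 R=83
Round 4 (k=24): L=83 R=43
Round 5 (k=12): L=43 R=88
Round 6 (k=34): L=88 R=156

Answer: 88 156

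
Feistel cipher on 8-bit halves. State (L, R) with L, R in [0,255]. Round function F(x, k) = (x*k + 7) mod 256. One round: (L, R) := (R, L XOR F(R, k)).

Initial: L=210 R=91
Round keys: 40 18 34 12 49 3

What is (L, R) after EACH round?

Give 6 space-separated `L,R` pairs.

Answer: 91,237 237,234 234,246 246,101 101,170 170,96

Derivation:
Round 1 (k=40): L=91 R=237
Round 2 (k=18): L=237 R=234
Round 3 (k=34): L=234 R=246
Round 4 (k=12): L=246 R=101
Round 5 (k=49): L=101 R=170
Round 6 (k=3): L=170 R=96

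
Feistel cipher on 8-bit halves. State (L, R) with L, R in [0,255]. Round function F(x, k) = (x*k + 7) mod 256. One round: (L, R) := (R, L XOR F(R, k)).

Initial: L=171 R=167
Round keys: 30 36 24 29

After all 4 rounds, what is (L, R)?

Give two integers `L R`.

Round 1 (k=30): L=167 R=50
Round 2 (k=36): L=50 R=168
Round 3 (k=24): L=168 R=245
Round 4 (k=29): L=245 R=96

Answer: 245 96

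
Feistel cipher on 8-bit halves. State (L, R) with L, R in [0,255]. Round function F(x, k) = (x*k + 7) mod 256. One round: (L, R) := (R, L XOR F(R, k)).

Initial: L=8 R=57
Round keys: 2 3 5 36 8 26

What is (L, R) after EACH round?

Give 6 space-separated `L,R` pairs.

Answer: 57,113 113,99 99,135 135,96 96,128 128,103

Derivation:
Round 1 (k=2): L=57 R=113
Round 2 (k=3): L=113 R=99
Round 3 (k=5): L=99 R=135
Round 4 (k=36): L=135 R=96
Round 5 (k=8): L=96 R=128
Round 6 (k=26): L=128 R=103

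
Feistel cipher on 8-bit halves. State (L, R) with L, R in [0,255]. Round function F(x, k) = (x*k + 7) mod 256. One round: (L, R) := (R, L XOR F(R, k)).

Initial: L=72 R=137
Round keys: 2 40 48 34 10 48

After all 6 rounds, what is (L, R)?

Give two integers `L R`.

Round 1 (k=2): L=137 R=81
Round 2 (k=40): L=81 R=38
Round 3 (k=48): L=38 R=118
Round 4 (k=34): L=118 R=149
Round 5 (k=10): L=149 R=175
Round 6 (k=48): L=175 R=66

Answer: 175 66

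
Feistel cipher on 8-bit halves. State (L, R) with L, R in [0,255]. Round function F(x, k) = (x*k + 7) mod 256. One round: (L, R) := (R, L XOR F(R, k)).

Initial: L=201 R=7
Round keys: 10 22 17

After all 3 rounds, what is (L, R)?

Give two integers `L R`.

Answer: 88 91

Derivation:
Round 1 (k=10): L=7 R=132
Round 2 (k=22): L=132 R=88
Round 3 (k=17): L=88 R=91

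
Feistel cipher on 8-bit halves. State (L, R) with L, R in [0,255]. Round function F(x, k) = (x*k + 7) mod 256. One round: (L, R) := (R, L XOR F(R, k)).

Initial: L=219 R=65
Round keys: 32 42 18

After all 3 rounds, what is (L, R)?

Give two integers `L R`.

Round 1 (k=32): L=65 R=252
Round 2 (k=42): L=252 R=30
Round 3 (k=18): L=30 R=223

Answer: 30 223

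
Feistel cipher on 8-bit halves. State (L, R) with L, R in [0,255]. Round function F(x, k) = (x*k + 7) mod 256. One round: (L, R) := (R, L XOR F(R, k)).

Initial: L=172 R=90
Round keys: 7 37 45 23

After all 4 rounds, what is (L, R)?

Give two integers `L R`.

Answer: 36 37

Derivation:
Round 1 (k=7): L=90 R=209
Round 2 (k=37): L=209 R=102
Round 3 (k=45): L=102 R=36
Round 4 (k=23): L=36 R=37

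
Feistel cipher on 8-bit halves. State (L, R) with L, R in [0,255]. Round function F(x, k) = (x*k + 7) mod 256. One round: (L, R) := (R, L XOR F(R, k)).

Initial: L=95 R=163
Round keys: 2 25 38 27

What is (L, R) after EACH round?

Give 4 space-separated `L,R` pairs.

Answer: 163,18 18,106 106,209 209,120

Derivation:
Round 1 (k=2): L=163 R=18
Round 2 (k=25): L=18 R=106
Round 3 (k=38): L=106 R=209
Round 4 (k=27): L=209 R=120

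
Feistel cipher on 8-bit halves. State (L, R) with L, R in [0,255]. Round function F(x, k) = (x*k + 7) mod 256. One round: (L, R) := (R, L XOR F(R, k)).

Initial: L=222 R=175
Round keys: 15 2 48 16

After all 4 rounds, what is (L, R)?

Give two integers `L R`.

Answer: 209 139

Derivation:
Round 1 (k=15): L=175 R=150
Round 2 (k=2): L=150 R=156
Round 3 (k=48): L=156 R=209
Round 4 (k=16): L=209 R=139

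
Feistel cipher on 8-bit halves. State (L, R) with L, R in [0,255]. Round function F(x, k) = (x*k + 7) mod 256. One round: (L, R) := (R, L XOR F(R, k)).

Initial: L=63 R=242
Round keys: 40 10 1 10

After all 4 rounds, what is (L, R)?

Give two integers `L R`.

Round 1 (k=40): L=242 R=232
Round 2 (k=10): L=232 R=229
Round 3 (k=1): L=229 R=4
Round 4 (k=10): L=4 R=202

Answer: 4 202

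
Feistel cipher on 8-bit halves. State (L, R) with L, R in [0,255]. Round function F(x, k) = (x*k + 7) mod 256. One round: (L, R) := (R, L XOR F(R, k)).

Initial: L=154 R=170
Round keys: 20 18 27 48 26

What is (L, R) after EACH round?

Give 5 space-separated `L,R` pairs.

Answer: 170,213 213,171 171,197 197,92 92,154

Derivation:
Round 1 (k=20): L=170 R=213
Round 2 (k=18): L=213 R=171
Round 3 (k=27): L=171 R=197
Round 4 (k=48): L=197 R=92
Round 5 (k=26): L=92 R=154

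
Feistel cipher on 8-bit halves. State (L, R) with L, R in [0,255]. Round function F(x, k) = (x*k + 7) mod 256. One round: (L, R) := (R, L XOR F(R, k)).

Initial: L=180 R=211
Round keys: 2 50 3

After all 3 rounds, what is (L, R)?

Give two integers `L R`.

Answer: 58 172

Derivation:
Round 1 (k=2): L=211 R=25
Round 2 (k=50): L=25 R=58
Round 3 (k=3): L=58 R=172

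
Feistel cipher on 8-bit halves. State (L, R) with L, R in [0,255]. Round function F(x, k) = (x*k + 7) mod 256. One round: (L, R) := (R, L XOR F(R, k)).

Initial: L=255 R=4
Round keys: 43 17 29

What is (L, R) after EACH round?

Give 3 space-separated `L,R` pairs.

Answer: 4,76 76,23 23,238

Derivation:
Round 1 (k=43): L=4 R=76
Round 2 (k=17): L=76 R=23
Round 3 (k=29): L=23 R=238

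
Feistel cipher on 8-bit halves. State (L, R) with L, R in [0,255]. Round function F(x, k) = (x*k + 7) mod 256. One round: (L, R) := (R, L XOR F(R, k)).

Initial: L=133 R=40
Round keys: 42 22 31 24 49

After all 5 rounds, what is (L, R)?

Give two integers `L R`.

Round 1 (k=42): L=40 R=18
Round 2 (k=22): L=18 R=187
Round 3 (k=31): L=187 R=190
Round 4 (k=24): L=190 R=108
Round 5 (k=49): L=108 R=13

Answer: 108 13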